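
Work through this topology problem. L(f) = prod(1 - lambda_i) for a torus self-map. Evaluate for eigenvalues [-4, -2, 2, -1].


For a torus self-map: L(f) = det(I - A) where A acts on H_1.
L(f) = (1--4) * (1--2) * (1-2) * (1--1) = 5 * 3 * -1 * 2 = -30

-30


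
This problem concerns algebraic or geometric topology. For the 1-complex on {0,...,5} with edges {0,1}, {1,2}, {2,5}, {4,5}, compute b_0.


Run DFS/union-find over 6 vertices.
V = 6, E = 4.
Number of components = 2

2


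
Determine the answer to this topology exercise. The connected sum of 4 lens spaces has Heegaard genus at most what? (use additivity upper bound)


Heegaard genus satisfies g(A#B) <= g(A) + g(B).
Each lens space has g = 1.
Upper bound: 4 * 1 = 4

4


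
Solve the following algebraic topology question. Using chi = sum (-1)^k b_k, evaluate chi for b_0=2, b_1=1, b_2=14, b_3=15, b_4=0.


chi = sum_k (-1)^k b_k.
= (2) + (-1) + (14) + (-15) + (0)
= 0

0


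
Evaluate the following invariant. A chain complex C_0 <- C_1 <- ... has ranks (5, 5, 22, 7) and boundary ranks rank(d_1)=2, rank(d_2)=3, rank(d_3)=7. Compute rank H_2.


rank H_k = rank(ker d_k) - rank(im d_{k+1}).
rank(ker d_2) = rank(C_2) - rank(d_2) = 22 - 3 = 19.
rank(im d_{2+1}) = 7.
rank H_2 = 19 - 7 = 12

12


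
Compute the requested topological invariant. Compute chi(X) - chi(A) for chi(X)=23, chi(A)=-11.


Relative Euler characteristic: chi(X, A) = chi(X) - chi(A).
= 23 - (-11) = 34

34


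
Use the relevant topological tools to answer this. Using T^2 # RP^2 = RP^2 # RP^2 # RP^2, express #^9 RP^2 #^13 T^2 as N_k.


Since a >= 1, the sum is non-orientable; each T^2 can be replaced by RP^2 # RP^2 (since T^2#RP^2 = 3RP^2).
Total crosscaps k = 9 + 2*13 = 35.
Check via chi: chi = 9*1 + 13*0 - (9+13-1)*2 = -33 = 2 - k = -33. Consistent.

35


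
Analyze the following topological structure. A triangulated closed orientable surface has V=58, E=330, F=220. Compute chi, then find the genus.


chi = V - E + F = 58 - 330 + 220 = -52
For orientable closed surface: chi = 2 - 2g, so g = (2 - chi)/2.
g = (2 - (-52)) / 2 = 54 / 2 = 27

27


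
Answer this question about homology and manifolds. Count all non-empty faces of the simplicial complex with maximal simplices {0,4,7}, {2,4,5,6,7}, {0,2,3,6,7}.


Each maximal simplex on m vertices has 2^m - 1 nonempty faces.
Take the union (dedupe shared faces).
Total distinct faces = 57

57


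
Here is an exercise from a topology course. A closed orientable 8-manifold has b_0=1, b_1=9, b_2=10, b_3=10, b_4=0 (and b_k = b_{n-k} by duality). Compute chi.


By Poincare duality b_k = b_{8-k}, so full Betti numbers: b_0=1, b_1=9, b_2=10, b_3=10, b_4=0, b_5=10, b_6=10, b_7=9, b_8=1.
chi = sum (-1)^k b_k = -16

-16


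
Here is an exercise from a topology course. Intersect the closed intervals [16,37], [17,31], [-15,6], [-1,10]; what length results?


Intersection = [max(a_i), min(b_i)] = [17, 6].
Since 17 > 6, the intersection is empty.
Length = 0

0


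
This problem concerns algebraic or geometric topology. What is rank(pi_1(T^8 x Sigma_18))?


pi_1(A x B) = pi_1(A) x pi_1(B); rank of abelianization = b_1.
b_1(T^8) = 8, b_1(Sigma_18) = 2*18 = 36.
b_1(product) = 8 + 36 = 44

44


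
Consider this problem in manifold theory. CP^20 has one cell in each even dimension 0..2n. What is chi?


CP^20 has one cell in each even dimension 0, 2, ..., 2*20 (20+1 cells total).
All cells are even-dimensional, so chi = number of cells.
chi = 20 + 1 = 21

21


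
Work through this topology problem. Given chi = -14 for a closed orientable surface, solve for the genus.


chi = 2 - 2g for closed orientable surfaces.
-14 = 2 - 2g
2g = 2 - (-14) = 16
g = 8

8


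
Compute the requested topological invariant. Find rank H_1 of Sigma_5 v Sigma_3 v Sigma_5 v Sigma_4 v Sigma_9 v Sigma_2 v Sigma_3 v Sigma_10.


For a wedge X v Y: reduced H_k(X v Y) = H_k(X) + H_k(Y).
Each Sigma_g contributes b_1 = 2g.
b_1 = 10 + 6 + 10 + 8 + 18 + 4 + 6 + 20 = 82

82


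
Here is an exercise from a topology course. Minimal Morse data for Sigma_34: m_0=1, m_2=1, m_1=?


A perfect Morse function has m_k = b_k.
For Sigma_34: b_0=1, b_1=2g=68, b_2=1.
Saddles m_1 = 2g = 68

68


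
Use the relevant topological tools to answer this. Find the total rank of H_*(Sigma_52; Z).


For Sigma_52: b_0 = 1, b_1 = 2g = 104, b_2 = 1.
Total = 1 + 104 + 1 = 106

106


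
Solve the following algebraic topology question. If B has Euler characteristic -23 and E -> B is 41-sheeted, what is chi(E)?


For a finite covering: chi(E) = (number of sheets) * chi(B).
chi(E) = 41 * (-23) = -943

-943


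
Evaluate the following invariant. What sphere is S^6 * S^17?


Join of spheres: S^m * S^n = S^{m+n+1}.
dim = 6 + 17 + 1 = 24

24


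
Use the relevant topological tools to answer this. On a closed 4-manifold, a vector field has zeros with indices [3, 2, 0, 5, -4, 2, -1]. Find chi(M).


Poincare-Hopf: chi(M) = sum of indices of zeros.
chi = (3) + (2) + (0) + (5) + (-4) + (2) + (-1) = 7

7


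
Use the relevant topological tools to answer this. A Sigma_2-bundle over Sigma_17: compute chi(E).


For a fiber bundle F -> E -> B (with CW structure): chi(E) = chi(B) * chi(F).
chi(Sigma_17) = -32, chi(Sigma_2) = -2.
chi(E) = (-32) * (-2) = 64

64


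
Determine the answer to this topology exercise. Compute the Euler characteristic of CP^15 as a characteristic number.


For any closed oriented manifold, <e(TM),[M]> = chi(M).
chi(CP^15) = 15+1 = 16

16


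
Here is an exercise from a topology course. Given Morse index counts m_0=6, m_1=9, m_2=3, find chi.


Morse theory: chi(M) = sum_k (-1)^k m_k where m_k = #(index-k critical points).
= (6) + (-9) + (3) = 0

0


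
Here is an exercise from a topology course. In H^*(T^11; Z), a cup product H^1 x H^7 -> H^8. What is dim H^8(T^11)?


Cup product: H^p x H^q -> H^{p+q}; here p+q = 1+7 = 8.
rank H^k(T^n) = C(n,k).
C(11,8) = 165

165


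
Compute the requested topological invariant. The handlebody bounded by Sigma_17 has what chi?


A genus-g handlebody deformation retracts to a wedge of g circles.
chi(vee_g S^1) = 1 - g.
chi(H_17) = 1 - 17 = -16

-16


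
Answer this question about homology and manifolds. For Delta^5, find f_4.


Delta^5 has 5+1 vertices. A 4-face is a choice of 4+1 vertices.
f_4 = C(5+1, 4+1) = C(6,5) = 6

6


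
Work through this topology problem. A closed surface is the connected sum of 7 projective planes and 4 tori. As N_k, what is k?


Since a >= 1, the sum is non-orientable; each T^2 can be replaced by RP^2 # RP^2 (since T^2#RP^2 = 3RP^2).
Total crosscaps k = 7 + 2*4 = 15.
Check via chi: chi = 7*1 + 4*0 - (7+4-1)*2 = -13 = 2 - k = -13. Consistent.

15


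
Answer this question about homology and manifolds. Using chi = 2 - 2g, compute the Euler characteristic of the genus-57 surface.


For a closed orientable surface of genus g: chi = 2 - 2g.
Here g = 57.
chi = 2 - 2*57 = 2 - 114 = -112

-112


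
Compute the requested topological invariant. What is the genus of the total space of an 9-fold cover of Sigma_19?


For an n-sheeted cover: chi(E) = n * chi(B).
chi(Sigma_19) = 2 - 2*19 = -36.
chi(E) = 9 * (-36) = -324.
genus(E) = (2 - chi(E))/2 = (2 - (-324))/2 = 326/2 = 163

163


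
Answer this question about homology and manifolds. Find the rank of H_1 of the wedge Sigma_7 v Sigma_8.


For a wedge: H_1(A v B) = H_1(A) + H_1(B).
b_1(Sigma_7) = 14, b_1(Sigma_8) = 16.
b_1 = 14 + 16 = 30

30


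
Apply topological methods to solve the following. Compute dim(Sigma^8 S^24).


Each suspension raises dimension by 1: Sigma S^n = S^{n+1}.
Sigma^8 S^24 = S^{24+8} = S^32

32


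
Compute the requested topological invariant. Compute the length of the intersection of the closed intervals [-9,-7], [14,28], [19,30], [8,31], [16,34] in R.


Intersection = [max(a_i), min(b_i)] = [19, -7].
Since 19 > -7, the intersection is empty.
Length = 0

0


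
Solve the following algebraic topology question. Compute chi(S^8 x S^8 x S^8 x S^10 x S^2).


chi is multiplicative: chi(X x Y) = chi(X) chi(Y).
Each even-dim sphere has chi = 2. There are 5 factors.
chi = 2^5 = 32

32


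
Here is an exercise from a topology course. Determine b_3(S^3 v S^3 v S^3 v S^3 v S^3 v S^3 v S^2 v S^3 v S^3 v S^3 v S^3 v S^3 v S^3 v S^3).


For a wedge of spheres, H_k (k>0) is free on one generator per sphere of dimension k.
Spheres of dimension 3: count = 13.
b_3 = 13

13


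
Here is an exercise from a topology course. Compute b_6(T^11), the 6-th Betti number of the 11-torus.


By the Kunneth formula, b_k(T^n) = C(n,k).
b_6(T^11) = C(11,6).
C(11,6) = 11!/(6!*5!) = 462

462


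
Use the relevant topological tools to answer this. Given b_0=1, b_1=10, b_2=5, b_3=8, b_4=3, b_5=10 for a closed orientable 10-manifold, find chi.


By Poincare duality b_k = b_{10-k}, so full Betti numbers: b_0=1, b_1=10, b_2=5, b_3=8, b_4=3, b_5=10, b_6=3, b_7=8, b_8=5, b_9=10, b_10=1.
chi = sum (-1)^k b_k = -28

-28


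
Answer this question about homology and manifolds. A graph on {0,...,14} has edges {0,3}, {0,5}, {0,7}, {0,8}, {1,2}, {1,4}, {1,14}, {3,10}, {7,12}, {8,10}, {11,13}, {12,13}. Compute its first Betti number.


b_1 = E - V + (number of components).
E = 12, V = 15, components = 4.
b_1 = 12 - 15 + 4 = 1

1


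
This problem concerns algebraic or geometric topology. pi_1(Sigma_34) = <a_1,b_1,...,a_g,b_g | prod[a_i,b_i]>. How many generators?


Standard presentation: pi_1(Sigma_g) = <a_1,b_1,...,a_g,b_g | [a_1,b_1]...[a_g,b_g] = 1>.
Number of generators = 2g = 2*34 = 68

68


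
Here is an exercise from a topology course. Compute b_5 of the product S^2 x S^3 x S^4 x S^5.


Each S^d has Poincare polynomial 1 + t^d.
The product S^2 x S^3 x S^4 x S^5 has Poincare polynomial prod(1+t^d_i).
Expanding: b_0=1, b_2=1, b_3=1, b_4=1, b_5=2, b_6=1, b_7=2, b_8=1, b_9=2, b_10=1, b_11=1, b_12=1, b_14=1.
b_5 = 2

2


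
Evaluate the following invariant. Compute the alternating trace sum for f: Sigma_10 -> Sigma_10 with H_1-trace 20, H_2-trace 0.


L(f) = tr(f_0*) - tr(f_1*) + tr(f_2*).
= 1 - (20) + (0)
= -19

-19


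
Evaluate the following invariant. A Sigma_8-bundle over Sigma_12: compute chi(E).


For a fiber bundle F -> E -> B (with CW structure): chi(E) = chi(B) * chi(F).
chi(Sigma_12) = -22, chi(Sigma_8) = -14.
chi(E) = (-22) * (-14) = 308

308


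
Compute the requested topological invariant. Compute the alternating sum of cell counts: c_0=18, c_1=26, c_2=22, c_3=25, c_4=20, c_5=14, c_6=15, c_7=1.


chi = sum_k (-1)^k c_k.
= (-1)^0*18 + (-1)^1*26 + (-1)^2*22 + (-1)^3*25 + (-1)^4*20 + (-1)^5*14 + (-1)^6*15 + (-1)^7*1
= (18) + (-26) + (22) + (-25) + (20) + (-14) + (15) + (-1)
= 9

9


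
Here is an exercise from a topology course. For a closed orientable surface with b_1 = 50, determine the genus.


For a closed orientable surface: b_1 = 2g.
50 = 2g
g = 50 / 2 = 25

25


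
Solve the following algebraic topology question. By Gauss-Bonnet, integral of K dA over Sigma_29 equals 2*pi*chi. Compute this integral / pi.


Gauss-Bonnet: integral K dA = 2*pi*chi(M).
chi(Sigma_29) = 2 - 2*29 = -56.
(integral K dA)/pi = 2*chi = 2*(-56) = -112

-112


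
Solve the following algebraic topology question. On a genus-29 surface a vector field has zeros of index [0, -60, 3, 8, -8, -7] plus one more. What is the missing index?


Poincare-Hopf: sum of indices = chi(M).
chi(Sigma_29) = 2 - 2*29 = -56.
Sum of known indices = -64.
x = chi - (sum known) = -56 - (-64) = 8

8


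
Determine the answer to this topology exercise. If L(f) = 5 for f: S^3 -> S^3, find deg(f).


L(f) = 1 + (-1)^3 deg(f) on S^3.
5 = 1 + (-1)^3 * deg(f)
(-1)^3 * deg(f) = 4
deg(f) = -4

-4


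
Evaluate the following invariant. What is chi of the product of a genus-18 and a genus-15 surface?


chi(Sigma_18) = 2 - 2*18 = -34
chi(Sigma_15) = 2 - 2*15 = -28
chi(product) = (-34) * (-28) = 952

952


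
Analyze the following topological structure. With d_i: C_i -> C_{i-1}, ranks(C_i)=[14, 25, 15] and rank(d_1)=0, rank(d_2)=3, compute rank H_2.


rank H_k = rank(ker d_k) - rank(im d_{k+1}).
rank(ker d_2) = rank(C_2) - rank(d_2) = 15 - 3 = 12.
rank(im d_{2+1}) = 0.
rank H_2 = 12 - 0 = 12

12


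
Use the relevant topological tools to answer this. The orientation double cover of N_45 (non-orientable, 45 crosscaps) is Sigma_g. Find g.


chi(N_45) = 2 - 45 = -43.
Double cover: chi(Sigma_g) = 2 * chi(N_45) = 2*(-43) = -86.
2 - 2g = -86, so g = (2 - (-86))/2 = 88/2 = 44

44


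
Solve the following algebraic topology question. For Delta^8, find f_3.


Delta^8 has 8+1 vertices. A 3-face is a choice of 3+1 vertices.
f_3 = C(8+1, 3+1) = C(9,4) = 126

126


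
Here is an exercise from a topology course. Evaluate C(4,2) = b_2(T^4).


By the Kunneth formula, b_k(T^n) = C(n,k).
b_2(T^4) = C(4,2).
C(4,2) = 4!/(2!*2!) = 6

6


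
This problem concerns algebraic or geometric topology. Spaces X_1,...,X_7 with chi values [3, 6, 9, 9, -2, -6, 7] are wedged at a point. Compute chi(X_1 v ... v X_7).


chi(A v B) = chi(A) + chi(B) - 1 (one point identified).
For 7 spaces: chi = (sum chi_i) - (7 - 1).
sum = 26; chi = 26 - 6 = 20

20


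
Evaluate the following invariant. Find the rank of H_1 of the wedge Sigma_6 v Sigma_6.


For a wedge: H_1(A v B) = H_1(A) + H_1(B).
b_1(Sigma_6) = 12, b_1(Sigma_6) = 12.
b_1 = 12 + 12 = 24

24


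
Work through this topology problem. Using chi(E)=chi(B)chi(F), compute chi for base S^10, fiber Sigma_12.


chi(S^10) = 2 (n even), chi(Sigma_12) = 2 - 2*12 = -22.
chi(E) = 2 * (-22) = -44

-44


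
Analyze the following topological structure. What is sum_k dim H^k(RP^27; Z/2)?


H^k(RP^27; Z/2) = Z/2 for each 0 <= k <= 27.
Total dimension = 27 + 1 = 28

28


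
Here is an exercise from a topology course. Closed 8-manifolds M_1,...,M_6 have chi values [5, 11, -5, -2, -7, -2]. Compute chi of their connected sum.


For n-manifolds: chi(A#B) = chi(A) + chi(B) - chi(S^8).
chi(S^8) = 1 + (-1)^8 = 2.
chi(#) = (sum chi_i) - (6-1)*chi(S^8) = 0 - 5*2 = -10

-10


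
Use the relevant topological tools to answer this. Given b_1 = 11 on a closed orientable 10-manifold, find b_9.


Poincare duality for closed orientable n-manifolds: b_k = b_{n-k}.
Here n = 10, so b_9 = b_1 = 11

11


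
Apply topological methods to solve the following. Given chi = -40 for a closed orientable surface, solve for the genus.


chi = 2 - 2g for closed orientable surfaces.
-40 = 2 - 2g
2g = 2 - (-40) = 42
g = 21

21


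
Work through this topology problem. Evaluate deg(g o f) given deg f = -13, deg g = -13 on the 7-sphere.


Degree is multiplicative under composition: deg(g o f) = deg(g) * deg(f).
= -13 * -13 = 169

169


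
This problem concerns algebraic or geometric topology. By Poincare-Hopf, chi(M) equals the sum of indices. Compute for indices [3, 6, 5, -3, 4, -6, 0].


Poincare-Hopf: chi(M) = sum of indices of zeros.
chi = (3) + (6) + (5) + (-3) + (4) + (-6) + (0) = 9

9


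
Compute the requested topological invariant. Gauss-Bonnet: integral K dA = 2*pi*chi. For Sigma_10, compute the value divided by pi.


Gauss-Bonnet: integral K dA = 2*pi*chi(M).
chi(Sigma_10) = 2 - 2*10 = -18.
(integral K dA)/pi = 2*chi = 2*(-18) = -36

-36


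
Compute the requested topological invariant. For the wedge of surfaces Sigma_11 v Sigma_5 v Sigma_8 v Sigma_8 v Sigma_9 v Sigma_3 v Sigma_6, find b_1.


For a wedge X v Y: reduced H_k(X v Y) = H_k(X) + H_k(Y).
Each Sigma_g contributes b_1 = 2g.
b_1 = 22 + 10 + 16 + 16 + 18 + 6 + 12 = 100

100


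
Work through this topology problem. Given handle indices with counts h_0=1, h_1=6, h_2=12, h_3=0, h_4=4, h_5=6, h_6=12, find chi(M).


Handles of index k contribute (-1)^k to chi (same as CW cells).
chi = (1) + (-6) + (12) + (0) + (4) + (-6) + (12) = 17

17


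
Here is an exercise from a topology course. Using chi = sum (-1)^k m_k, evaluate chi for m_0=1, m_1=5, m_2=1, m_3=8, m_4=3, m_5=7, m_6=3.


Morse theory: chi(M) = sum_k (-1)^k m_k where m_k = #(index-k critical points).
= (1) + (-5) + (1) + (-8) + (3) + (-7) + (3) = -12

-12


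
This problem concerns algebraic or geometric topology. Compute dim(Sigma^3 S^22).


Each suspension raises dimension by 1: Sigma S^n = S^{n+1}.
Sigma^3 S^22 = S^{22+3} = S^25

25


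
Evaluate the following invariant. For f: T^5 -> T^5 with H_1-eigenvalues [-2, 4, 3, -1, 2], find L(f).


For a torus self-map: L(f) = det(I - A) where A acts on H_1.
L(f) = (1--2) * (1-4) * (1-3) * (1--1) * (1-2) = 3 * -3 * -2 * 2 * -1 = -36

-36


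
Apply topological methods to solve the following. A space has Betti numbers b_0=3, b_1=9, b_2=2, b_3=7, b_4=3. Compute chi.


chi = sum_k (-1)^k b_k.
= (3) + (-9) + (2) + (-7) + (3)
= -8

-8


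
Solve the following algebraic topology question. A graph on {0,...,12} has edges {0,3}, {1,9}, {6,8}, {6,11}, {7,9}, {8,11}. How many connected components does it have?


Run DFS/union-find over 13 vertices.
V = 13, E = 6.
Number of components = 8

8


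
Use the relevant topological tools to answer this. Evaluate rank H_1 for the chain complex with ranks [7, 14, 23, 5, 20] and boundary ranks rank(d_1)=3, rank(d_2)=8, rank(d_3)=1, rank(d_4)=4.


rank H_k = rank(ker d_k) - rank(im d_{k+1}).
rank(ker d_1) = rank(C_1) - rank(d_1) = 14 - 3 = 11.
rank(im d_{1+1}) = 8.
rank H_1 = 11 - 8 = 3

3


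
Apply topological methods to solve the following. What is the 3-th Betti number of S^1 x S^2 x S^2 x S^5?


Each S^d has Poincare polynomial 1 + t^d.
The product S^1 x S^2 x S^2 x S^5 has Poincare polynomial prod(1+t^d_i).
Expanding: b_0=1, b_1=1, b_2=2, b_3=2, b_4=1, b_5=2, b_6=1, b_7=2, b_8=2, b_9=1, b_10=1.
b_3 = 2

2


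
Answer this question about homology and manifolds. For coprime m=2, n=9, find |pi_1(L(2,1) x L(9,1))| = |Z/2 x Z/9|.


pi_1(X x Y) = pi_1(X) x pi_1(Y).
pi_1(L(2,1)) = Z/2, pi_1(L(9,1)) = Z/9.
|Z/2 x Z/9| = 2 * 9 = 18

18


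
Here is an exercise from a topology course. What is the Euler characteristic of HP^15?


HP^15 has one cell in each dimension 0, 4, ..., 4*15 (15+1 cells, all even-dim).
chi = 15 + 1 = 16

16


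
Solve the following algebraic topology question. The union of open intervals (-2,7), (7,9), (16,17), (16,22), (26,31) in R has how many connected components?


Sort and merge overlapping open intervals.
Merged: (-2,7), (7,9), (16,22), (26,31).
Number of components = 4

4


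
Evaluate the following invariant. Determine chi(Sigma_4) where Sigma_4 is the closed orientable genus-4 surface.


For a closed orientable surface of genus g: chi = 2 - 2g.
Here g = 4.
chi = 2 - 2*4 = 2 - 8 = -6

-6


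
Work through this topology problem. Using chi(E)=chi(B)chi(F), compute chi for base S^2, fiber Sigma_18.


chi(S^2) = 2 (n even), chi(Sigma_18) = 2 - 2*18 = -34.
chi(E) = 2 * (-34) = -68

-68


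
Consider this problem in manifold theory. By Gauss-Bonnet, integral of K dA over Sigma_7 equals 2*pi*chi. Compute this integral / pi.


Gauss-Bonnet: integral K dA = 2*pi*chi(M).
chi(Sigma_7) = 2 - 2*7 = -12.
(integral K dA)/pi = 2*chi = 2*(-12) = -24

-24


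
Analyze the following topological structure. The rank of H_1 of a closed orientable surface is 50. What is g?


For a closed orientable surface: b_1 = 2g.
50 = 2g
g = 50 / 2 = 25

25


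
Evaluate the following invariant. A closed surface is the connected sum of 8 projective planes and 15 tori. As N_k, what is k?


Since a >= 1, the sum is non-orientable; each T^2 can be replaced by RP^2 # RP^2 (since T^2#RP^2 = 3RP^2).
Total crosscaps k = 8 + 2*15 = 38.
Check via chi: chi = 8*1 + 15*0 - (8+15-1)*2 = -36 = 2 - k = -36. Consistent.

38


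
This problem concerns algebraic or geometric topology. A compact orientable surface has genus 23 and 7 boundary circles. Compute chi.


For a compact orientable surface with genus g and b boundary components: chi = 2 - 2g - b.
chi = 2 - 2*23 - 7 = 2 - 46 - 7 = -51

-51


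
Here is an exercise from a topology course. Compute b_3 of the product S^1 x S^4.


Each S^d has Poincare polynomial 1 + t^d.
The product S^1 x S^4 has Poincare polynomial prod(1+t^d_i).
Expanding: b_0=1, b_1=1, b_4=1, b_5=1.
b_3 = 0

0


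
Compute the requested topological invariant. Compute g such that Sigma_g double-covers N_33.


chi(N_33) = 2 - 33 = -31.
Double cover: chi(Sigma_g) = 2 * chi(N_33) = 2*(-31) = -62.
2 - 2g = -62, so g = (2 - (-62))/2 = 64/2 = 32

32


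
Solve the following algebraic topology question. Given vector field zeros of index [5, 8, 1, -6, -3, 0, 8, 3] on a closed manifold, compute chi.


Poincare-Hopf: chi(M) = sum of indices of zeros.
chi = (5) + (8) + (1) + (-6) + (-3) + (0) + (8) + (3) = 16

16


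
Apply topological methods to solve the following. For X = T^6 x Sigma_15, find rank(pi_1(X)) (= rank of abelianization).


pi_1(A x B) = pi_1(A) x pi_1(B); rank of abelianization = b_1.
b_1(T^6) = 6, b_1(Sigma_15) = 2*15 = 30.
b_1(product) = 6 + 30 = 36

36


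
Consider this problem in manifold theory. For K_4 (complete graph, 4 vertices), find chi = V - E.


K_4: V = 4, E = C(4,2) = 6.
chi = V - E = 4 - 6 = -2

-2


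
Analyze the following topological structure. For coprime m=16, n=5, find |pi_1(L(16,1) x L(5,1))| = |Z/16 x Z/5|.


pi_1(X x Y) = pi_1(X) x pi_1(Y).
pi_1(L(16,1)) = Z/16, pi_1(L(5,1)) = Z/5.
|Z/16 x Z/5| = 16 * 5 = 80

80


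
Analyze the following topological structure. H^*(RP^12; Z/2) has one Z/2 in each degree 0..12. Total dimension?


H^k(RP^12; Z/2) = Z/2 for each 0 <= k <= 12.
Total dimension = 12 + 1 = 13

13


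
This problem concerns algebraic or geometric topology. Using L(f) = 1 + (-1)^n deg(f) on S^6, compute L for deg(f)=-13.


On S^6: L(f) = tr(f_0*) + (-1)^6 tr(f_6*) = 1 + (-1)^6 * deg(f).
L(f) = 1 + (-1)^6 * -13 = 1 + -13 = -12

-12


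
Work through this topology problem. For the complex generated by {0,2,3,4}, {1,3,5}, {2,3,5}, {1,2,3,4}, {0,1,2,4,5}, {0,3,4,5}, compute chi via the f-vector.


Enumerate all faces; f-vector: f_0=6, f_1=15, f_2=19, f_3=8, f_4=1.
chi = sum (-1)^k f_k = 3

3


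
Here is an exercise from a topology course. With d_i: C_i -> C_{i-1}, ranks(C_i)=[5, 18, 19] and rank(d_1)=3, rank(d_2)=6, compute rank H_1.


rank H_k = rank(ker d_k) - rank(im d_{k+1}).
rank(ker d_1) = rank(C_1) - rank(d_1) = 18 - 3 = 15.
rank(im d_{1+1}) = 6.
rank H_1 = 15 - 6 = 9

9


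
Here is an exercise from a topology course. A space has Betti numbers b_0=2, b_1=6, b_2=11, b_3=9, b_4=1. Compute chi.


chi = sum_k (-1)^k b_k.
= (2) + (-6) + (11) + (-9) + (1)
= -1

-1


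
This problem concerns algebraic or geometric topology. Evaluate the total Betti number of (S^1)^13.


b_k(T^13) = C(13,k), so the sum over k is sum_k C(13,k) = 2^13.
Total = 2^13 = 8192

8192


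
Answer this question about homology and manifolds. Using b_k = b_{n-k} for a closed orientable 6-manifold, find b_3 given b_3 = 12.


Poincare duality for closed orientable n-manifolds: b_k = b_{n-k}.
Here n = 6, so b_3 = b_3 = 12

12


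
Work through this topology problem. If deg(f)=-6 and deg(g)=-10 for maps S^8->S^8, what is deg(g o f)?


Degree is multiplicative under composition: deg(g o f) = deg(g) * deg(f).
= -10 * -6 = 60

60


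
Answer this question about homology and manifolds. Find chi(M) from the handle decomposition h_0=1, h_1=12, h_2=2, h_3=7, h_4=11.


Handles of index k contribute (-1)^k to chi (same as CW cells).
chi = (1) + (-12) + (2) + (-7) + (11) = -5

-5


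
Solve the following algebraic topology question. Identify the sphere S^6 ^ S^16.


S^m ^ S^n = S^{m+n}.
k = 6 + 16 = 22

22


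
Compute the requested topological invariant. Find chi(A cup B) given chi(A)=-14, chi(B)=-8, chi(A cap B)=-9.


chi(A cup B) = chi(A) + chi(B) - chi(A cap B)
= -14 + (-8) - (-9)
= -13

-13


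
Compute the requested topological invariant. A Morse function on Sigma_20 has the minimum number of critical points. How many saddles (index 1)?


A perfect Morse function has m_k = b_k.
For Sigma_20: b_0=1, b_1=2g=40, b_2=1.
Saddles m_1 = 2g = 40

40


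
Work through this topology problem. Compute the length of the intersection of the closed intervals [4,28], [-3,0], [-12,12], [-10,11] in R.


Intersection = [max(a_i), min(b_i)] = [4, 0].
Since 4 > 0, the intersection is empty.
Length = 0

0


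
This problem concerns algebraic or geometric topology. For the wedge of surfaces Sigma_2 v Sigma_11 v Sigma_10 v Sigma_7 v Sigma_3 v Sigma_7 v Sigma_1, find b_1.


For a wedge X v Y: reduced H_k(X v Y) = H_k(X) + H_k(Y).
Each Sigma_g contributes b_1 = 2g.
b_1 = 4 + 22 + 20 + 14 + 6 + 14 + 2 = 82

82


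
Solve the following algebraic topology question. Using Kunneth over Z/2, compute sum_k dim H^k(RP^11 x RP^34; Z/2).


dim H^*(RP^n; Z/2) = n+1 (one Z/2 in each degree 0..n).
Total Betti number is multiplicative.
Total = (11+1) * (34+1) = 12 * 35 = 420

420


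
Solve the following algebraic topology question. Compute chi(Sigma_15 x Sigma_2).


chi(Sigma_15) = 2 - 2*15 = -28
chi(Sigma_2) = 2 - 2*2 = -2
chi(product) = (-28) * (-2) = 56

56


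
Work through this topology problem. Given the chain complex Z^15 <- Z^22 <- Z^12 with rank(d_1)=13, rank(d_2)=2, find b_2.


rank H_k = rank(ker d_k) - rank(im d_{k+1}).
rank(ker d_2) = rank(C_2) - rank(d_2) = 12 - 2 = 10.
rank(im d_{2+1}) = 0.
rank H_2 = 10 - 0 = 10

10


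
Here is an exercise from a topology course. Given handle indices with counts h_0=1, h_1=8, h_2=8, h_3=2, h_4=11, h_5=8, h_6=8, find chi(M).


Handles of index k contribute (-1)^k to chi (same as CW cells).
chi = (1) + (-8) + (8) + (-2) + (11) + (-8) + (8) = 10

10


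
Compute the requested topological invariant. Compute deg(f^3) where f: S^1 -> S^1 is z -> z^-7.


deg(f) = -7. Degree is multiplicative: deg(f^3) = (deg f)^3.
deg(f^3) = (-7)^3 = -343

-343


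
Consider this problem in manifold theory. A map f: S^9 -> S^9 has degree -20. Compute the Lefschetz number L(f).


On S^9: L(f) = tr(f_0*) + (-1)^9 tr(f_9*) = 1 + (-1)^9 * deg(f).
L(f) = 1 + (-1)^9 * -20 = 1 + 20 = 21

21


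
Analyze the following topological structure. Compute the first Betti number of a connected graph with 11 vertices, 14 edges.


For a connected graph: rank(pi_1) = b_1 = E - V + 1 = 1 - chi.
chi = V - E = 11 - 14 = -3.
rank = 1 - (-3) = 14 - 11 + 1 = 4

4


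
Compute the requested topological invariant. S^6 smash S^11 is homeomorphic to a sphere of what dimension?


S^m ^ S^n = S^{m+n}.
k = 6 + 11 = 17

17


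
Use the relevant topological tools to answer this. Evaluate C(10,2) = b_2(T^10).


By the Kunneth formula, b_k(T^n) = C(n,k).
b_2(T^10) = C(10,2).
C(10,2) = 10!/(2!*8!) = 45

45


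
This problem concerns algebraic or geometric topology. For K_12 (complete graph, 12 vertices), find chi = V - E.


K_12: V = 12, E = C(12,2) = 66.
chi = V - E = 12 - 66 = -54

-54


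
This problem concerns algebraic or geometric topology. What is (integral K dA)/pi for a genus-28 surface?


Gauss-Bonnet: integral K dA = 2*pi*chi(M).
chi(Sigma_28) = 2 - 2*28 = -54.
(integral K dA)/pi = 2*chi = 2*(-54) = -108

-108


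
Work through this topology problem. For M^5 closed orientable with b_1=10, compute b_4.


Poincare duality for closed orientable n-manifolds: b_k = b_{n-k}.
Here n = 5, so b_4 = b_1 = 10

10


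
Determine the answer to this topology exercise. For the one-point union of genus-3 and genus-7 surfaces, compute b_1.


For a wedge: H_1(A v B) = H_1(A) + H_1(B).
b_1(Sigma_3) = 6, b_1(Sigma_7) = 14.
b_1 = 6 + 14 = 20

20


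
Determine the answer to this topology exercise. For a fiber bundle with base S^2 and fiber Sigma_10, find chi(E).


chi(S^2) = 2 (n even), chi(Sigma_10) = 2 - 2*10 = -18.
chi(E) = 2 * (-18) = -36

-36


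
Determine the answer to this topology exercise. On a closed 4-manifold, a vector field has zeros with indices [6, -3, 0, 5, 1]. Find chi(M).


Poincare-Hopf: chi(M) = sum of indices of zeros.
chi = (6) + (-3) + (0) + (5) + (1) = 9

9


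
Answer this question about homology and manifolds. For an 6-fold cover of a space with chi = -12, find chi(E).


For a finite covering: chi(E) = (number of sheets) * chi(B).
chi(E) = 6 * (-12) = -72

-72


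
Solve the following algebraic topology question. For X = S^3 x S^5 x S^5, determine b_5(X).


Each S^d has Poincare polynomial 1 + t^d.
The product S^3 x S^5 x S^5 has Poincare polynomial prod(1+t^d_i).
Expanding: b_0=1, b_3=1, b_5=2, b_8=2, b_10=1, b_13=1.
b_5 = 2

2


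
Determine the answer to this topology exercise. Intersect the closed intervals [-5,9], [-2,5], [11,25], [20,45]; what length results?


Intersection = [max(a_i), min(b_i)] = [20, 5].
Since 20 > 5, the intersection is empty.
Length = 0

0


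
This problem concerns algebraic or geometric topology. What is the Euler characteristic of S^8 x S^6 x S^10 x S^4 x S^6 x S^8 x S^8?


chi is multiplicative: chi(X x Y) = chi(X) chi(Y).
Each even-dim sphere has chi = 2. There are 7 factors.
chi = 2^7 = 128

128


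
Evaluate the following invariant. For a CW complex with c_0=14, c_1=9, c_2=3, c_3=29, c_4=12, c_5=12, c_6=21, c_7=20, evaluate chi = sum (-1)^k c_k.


chi = sum_k (-1)^k c_k.
= (-1)^0*14 + (-1)^1*9 + (-1)^2*3 + (-1)^3*29 + (-1)^4*12 + (-1)^5*12 + (-1)^6*21 + (-1)^7*20
= (14) + (-9) + (3) + (-29) + (12) + (-12) + (21) + (-20)
= -20

-20


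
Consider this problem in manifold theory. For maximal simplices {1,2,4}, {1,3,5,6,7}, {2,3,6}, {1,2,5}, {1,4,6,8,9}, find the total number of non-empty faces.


Each maximal simplex on m vertices has 2^m - 1 nonempty faces.
Take the union (dedupe shared faces).
Total distinct faces = 68

68


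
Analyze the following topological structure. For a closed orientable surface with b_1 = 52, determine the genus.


For a closed orientable surface: b_1 = 2g.
52 = 2g
g = 52 / 2 = 26

26


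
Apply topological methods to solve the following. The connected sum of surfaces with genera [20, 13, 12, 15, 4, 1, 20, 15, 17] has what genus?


Genus is additive under connected sum of orientable surfaces.
g = 20 + 13 + 12 + 15 + 4 + 1 + 20 + 15 + 17 = 117

117


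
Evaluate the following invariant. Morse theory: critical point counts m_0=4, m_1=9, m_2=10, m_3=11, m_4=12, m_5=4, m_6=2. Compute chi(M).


Morse theory: chi(M) = sum_k (-1)^k m_k where m_k = #(index-k critical points).
= (4) + (-9) + (10) + (-11) + (12) + (-4) + (2) = 4

4


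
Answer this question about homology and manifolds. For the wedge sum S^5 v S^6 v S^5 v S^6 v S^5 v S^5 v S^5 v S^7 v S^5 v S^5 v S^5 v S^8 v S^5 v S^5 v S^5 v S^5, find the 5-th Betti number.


For a wedge of spheres, H_k (k>0) is free on one generator per sphere of dimension k.
Spheres of dimension 5: count = 12.
b_5 = 12

12


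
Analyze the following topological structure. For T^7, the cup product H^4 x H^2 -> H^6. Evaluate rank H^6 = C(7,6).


Cup product: H^p x H^q -> H^{p+q}; here p+q = 4+2 = 6.
rank H^k(T^n) = C(n,k).
C(7,6) = 7

7


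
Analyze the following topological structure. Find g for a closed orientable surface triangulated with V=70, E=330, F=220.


chi = V - E + F = 70 - 330 + 220 = -40
For orientable closed surface: chi = 2 - 2g, so g = (2 - chi)/2.
g = (2 - (-40)) / 2 = 42 / 2 = 21

21


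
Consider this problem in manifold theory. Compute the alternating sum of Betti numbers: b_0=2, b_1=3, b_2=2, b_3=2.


chi = sum_k (-1)^k b_k.
= (2) + (-3) + (2) + (-2)
= -1

-1


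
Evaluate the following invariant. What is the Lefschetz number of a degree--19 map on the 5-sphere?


On S^5: L(f) = tr(f_0*) + (-1)^5 tr(f_5*) = 1 + (-1)^5 * deg(f).
L(f) = 1 + (-1)^5 * -19 = 1 + 19 = 20

20


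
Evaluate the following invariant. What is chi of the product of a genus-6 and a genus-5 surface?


chi(Sigma_6) = 2 - 2*6 = -10
chi(Sigma_5) = 2 - 2*5 = -8
chi(product) = (-10) * (-8) = 80

80


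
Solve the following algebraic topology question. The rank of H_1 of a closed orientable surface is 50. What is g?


For a closed orientable surface: b_1 = 2g.
50 = 2g
g = 50 / 2 = 25

25


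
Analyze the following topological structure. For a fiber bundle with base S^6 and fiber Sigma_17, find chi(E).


chi(S^6) = 2 (n even), chi(Sigma_17) = 2 - 2*17 = -32.
chi(E) = 2 * (-32) = -64

-64


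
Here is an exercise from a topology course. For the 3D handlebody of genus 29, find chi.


A genus-g handlebody deformation retracts to a wedge of g circles.
chi(vee_g S^1) = 1 - g.
chi(H_29) = 1 - 29 = -28

-28


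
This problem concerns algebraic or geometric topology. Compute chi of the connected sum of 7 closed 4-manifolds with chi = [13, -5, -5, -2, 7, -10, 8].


For n-manifolds: chi(A#B) = chi(A) + chi(B) - chi(S^4).
chi(S^4) = 1 + (-1)^4 = 2.
chi(#) = (sum chi_i) - (7-1)*chi(S^4) = 6 - 6*2 = -6

-6


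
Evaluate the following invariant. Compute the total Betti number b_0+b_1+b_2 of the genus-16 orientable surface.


For Sigma_16: b_0 = 1, b_1 = 2g = 32, b_2 = 1.
Total = 1 + 32 + 1 = 34

34


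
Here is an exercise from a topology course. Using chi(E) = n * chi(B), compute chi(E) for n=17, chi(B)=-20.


For a finite covering: chi(E) = (number of sheets) * chi(B).
chi(E) = 17 * (-20) = -340

-340


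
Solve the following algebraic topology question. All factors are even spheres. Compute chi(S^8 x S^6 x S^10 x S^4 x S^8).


chi is multiplicative: chi(X x Y) = chi(X) chi(Y).
Each even-dim sphere has chi = 2. There are 5 factors.
chi = 2^5 = 32

32


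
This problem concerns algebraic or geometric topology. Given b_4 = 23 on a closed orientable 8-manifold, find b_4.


Poincare duality for closed orientable n-manifolds: b_k = b_{n-k}.
Here n = 8, so b_4 = b_4 = 23

23


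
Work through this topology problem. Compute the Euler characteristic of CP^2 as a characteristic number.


For any closed oriented manifold, <e(TM),[M]> = chi(M).
chi(CP^2) = 2+1 = 3

3


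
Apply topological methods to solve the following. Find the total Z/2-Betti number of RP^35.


H^k(RP^35; Z/2) = Z/2 for each 0 <= k <= 35.
Total dimension = 35 + 1 = 36

36


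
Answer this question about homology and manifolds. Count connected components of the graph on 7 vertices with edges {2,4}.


Run DFS/union-find over 7 vertices.
V = 7, E = 1.
Number of components = 6

6


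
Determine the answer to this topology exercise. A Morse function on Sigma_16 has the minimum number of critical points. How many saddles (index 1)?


A perfect Morse function has m_k = b_k.
For Sigma_16: b_0=1, b_1=2g=32, b_2=1.
Saddles m_1 = 2g = 32

32


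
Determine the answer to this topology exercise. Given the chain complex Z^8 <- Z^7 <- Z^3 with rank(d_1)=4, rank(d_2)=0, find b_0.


rank H_k = rank(ker d_k) - rank(im d_{k+1}).
rank(ker d_0) = rank(C_0) - rank(d_0) = 8 - 0 = 8.
rank(im d_{0+1}) = 4.
rank H_0 = 8 - 4 = 4

4


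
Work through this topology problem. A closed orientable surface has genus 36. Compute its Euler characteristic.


For a closed orientable surface of genus g: chi = 2 - 2g.
Here g = 36.
chi = 2 - 2*36 = 2 - 72 = -70

-70


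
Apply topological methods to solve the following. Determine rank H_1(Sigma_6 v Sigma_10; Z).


For a wedge: H_1(A v B) = H_1(A) + H_1(B).
b_1(Sigma_6) = 12, b_1(Sigma_10) = 20.
b_1 = 12 + 20 = 32

32


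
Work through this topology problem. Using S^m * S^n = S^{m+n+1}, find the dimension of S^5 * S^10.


Join of spheres: S^m * S^n = S^{m+n+1}.
dim = 5 + 10 + 1 = 16

16


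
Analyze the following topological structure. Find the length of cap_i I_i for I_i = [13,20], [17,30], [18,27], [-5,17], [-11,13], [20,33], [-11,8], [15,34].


Intersection = [max(a_i), min(b_i)] = [20, 8].
Since 20 > 8, the intersection is empty.
Length = 0

0


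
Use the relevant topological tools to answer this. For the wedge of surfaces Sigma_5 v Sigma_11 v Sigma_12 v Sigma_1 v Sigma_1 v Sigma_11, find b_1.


For a wedge X v Y: reduced H_k(X v Y) = H_k(X) + H_k(Y).
Each Sigma_g contributes b_1 = 2g.
b_1 = 10 + 22 + 24 + 2 + 2 + 22 = 82

82


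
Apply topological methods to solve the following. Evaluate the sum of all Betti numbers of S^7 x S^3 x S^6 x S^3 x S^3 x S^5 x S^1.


Total Betti number is multiplicative under products.
Each S^d (d>=1) has total Betti number 2.
There are 7 sphere factors.
Total = 2^7 = 128

128


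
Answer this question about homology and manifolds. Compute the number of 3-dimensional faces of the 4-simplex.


Delta^4 has 4+1 vertices. A 3-face is a choice of 3+1 vertices.
f_3 = C(4+1, 3+1) = C(5,4) = 5

5


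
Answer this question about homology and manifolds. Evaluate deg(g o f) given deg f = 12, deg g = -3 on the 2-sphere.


Degree is multiplicative under composition: deg(g o f) = deg(g) * deg(f).
= -3 * 12 = -36

-36


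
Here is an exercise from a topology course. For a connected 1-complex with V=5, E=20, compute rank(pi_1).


For a connected graph: rank(pi_1) = b_1 = E - V + 1 = 1 - chi.
chi = V - E = 5 - 20 = -15.
rank = 1 - (-15) = 20 - 5 + 1 = 16

16


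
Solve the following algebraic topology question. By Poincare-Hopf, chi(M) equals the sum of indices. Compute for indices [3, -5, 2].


Poincare-Hopf: chi(M) = sum of indices of zeros.
chi = (3) + (-5) + (2) = 0

0


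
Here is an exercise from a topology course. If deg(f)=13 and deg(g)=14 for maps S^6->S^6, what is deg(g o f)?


Degree is multiplicative under composition: deg(g o f) = deg(g) * deg(f).
= 14 * 13 = 182

182


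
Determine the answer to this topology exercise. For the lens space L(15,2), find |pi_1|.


pi_1(L(p,q)) = Z/pZ for any q coprime to p.
|pi_1(L(15,2))| = 15

15


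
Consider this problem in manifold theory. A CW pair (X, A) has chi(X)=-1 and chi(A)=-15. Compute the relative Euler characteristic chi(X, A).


Relative Euler characteristic: chi(X, A) = chi(X) - chi(A).
= -1 - (-15) = 14

14


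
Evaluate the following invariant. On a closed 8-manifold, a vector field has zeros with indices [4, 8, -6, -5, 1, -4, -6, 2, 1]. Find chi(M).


Poincare-Hopf: chi(M) = sum of indices of zeros.
chi = (4) + (8) + (-6) + (-5) + (1) + (-4) + (-6) + (2) + (1) = -5

-5


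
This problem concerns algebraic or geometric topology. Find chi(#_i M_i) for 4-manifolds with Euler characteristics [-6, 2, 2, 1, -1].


For n-manifolds: chi(A#B) = chi(A) + chi(B) - chi(S^4).
chi(S^4) = 1 + (-1)^4 = 2.
chi(#) = (sum chi_i) - (5-1)*chi(S^4) = -2 - 4*2 = -10

-10


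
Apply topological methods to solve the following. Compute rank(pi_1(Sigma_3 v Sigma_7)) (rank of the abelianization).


For a wedge: H_1(A v B) = H_1(A) + H_1(B).
b_1(Sigma_3) = 6, b_1(Sigma_7) = 14.
b_1 = 6 + 14 = 20

20


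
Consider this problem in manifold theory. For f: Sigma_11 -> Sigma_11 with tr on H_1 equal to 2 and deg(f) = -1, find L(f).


L(f) = tr(f_0*) - tr(f_1*) + tr(f_2*).
= 1 - (2) + (-1)
= -2

-2


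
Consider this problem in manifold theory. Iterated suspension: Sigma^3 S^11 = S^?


Each suspension raises dimension by 1: Sigma S^n = S^{n+1}.
Sigma^3 S^11 = S^{11+3} = S^14

14


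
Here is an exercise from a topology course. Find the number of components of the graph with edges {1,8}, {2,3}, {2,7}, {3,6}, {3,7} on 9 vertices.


Run DFS/union-find over 9 vertices.
V = 9, E = 5.
Number of components = 5

5


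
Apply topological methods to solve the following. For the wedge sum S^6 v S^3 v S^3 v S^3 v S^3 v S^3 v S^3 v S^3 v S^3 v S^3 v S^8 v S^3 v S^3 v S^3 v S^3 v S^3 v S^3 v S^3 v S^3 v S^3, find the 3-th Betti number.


For a wedge of spheres, H_k (k>0) is free on one generator per sphere of dimension k.
Spheres of dimension 3: count = 18.
b_3 = 18

18
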